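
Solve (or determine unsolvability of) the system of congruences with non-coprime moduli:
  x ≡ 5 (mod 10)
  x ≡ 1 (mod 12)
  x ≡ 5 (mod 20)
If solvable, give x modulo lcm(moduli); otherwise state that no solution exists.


Moduli 10, 12, 20 are not pairwise coprime, so CRT works modulo lcm(m_i) when all pairwise compatibility conditions hold.
Pairwise compatibility: gcd(m_i, m_j) must divide a_i - a_j for every pair.
Merge one congruence at a time:
  Start: x ≡ 5 (mod 10).
  Combine with x ≡ 1 (mod 12): gcd(10, 12) = 2; 1 - 5 = -4, which IS divisible by 2, so compatible.
    Write x = 5 + 10·t and substitute into x ≡ 1 (mod 12): 10·t ≡ 1 − 5 = -4 (mod 12).
    Divide the congruence (and modulus) by g = 2: 5·t ≡ -2 (mod 6).
    Reduce coefficients mod 6: 5·t ≡ 4 (mod 6).
    The inverse of 5 mod 6 is 5 (since 5·5 = 25 = 4·6 + 1), so t ≡ 5·4 = 20 ≡ 2 (mod 6).
    Then x = 5 + 10·2 = 25, valid modulo lcm(10, 12) = 60: x ≡ 25 (mod 60).
  Combine with x ≡ 5 (mod 20): gcd(60, 20) = 20; 5 - 25 = -20, which IS divisible by 20, so compatible.
    Write x = 25 + 60·t and substitute into x ≡ 5 (mod 20): 60·t ≡ 5 − 25 = -20 (mod 20).
    Divide the congruence (and modulus) by g = 20: 3·t ≡ -1 (mod 1).
    Modulo 1 every t works; take t = 0.
    Then x = 25 + 60·0 = 25, valid modulo lcm(60, 20) = 60: x ≡ 25 (mod 60).
Verify: 25 mod 10 = 5, 25 mod 12 = 1, 25 mod 20 = 5.

x ≡ 25 (mod 60).


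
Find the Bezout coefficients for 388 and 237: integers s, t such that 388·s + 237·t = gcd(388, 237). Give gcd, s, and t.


Euclidean algorithm on (388, 237) — divide until remainder is 0:
  388 = 1 · 237 + 151
  237 = 1 · 151 + 86
  151 = 1 · 86 + 65
  86 = 1 · 65 + 21
  65 = 3 · 21 + 2
  21 = 10 · 2 + 1
  2 = 2 · 1 + 0
gcd(388, 237) = 1.
Track Bezout coefficients alongside the remainders: start with r₀ = 388 = a·1 + b·0 (s = 1, t = 0) and r₁ = 237 = a·0 + b·1 (s = 0, t = 1); each new remainder r_{k+1} = r_{k-1} − q_k·r_k inherits s_{k+1} = s_{k-1} − q_k·s_k, t_{k+1} = t_{k-1} − q_k·t_k, so r_k = a·s_k + b·t_k at every step:
  q = 1: r = 151, s = 1 − 1·0 = 1, t = 0 − 1·1 = -1  (check: 388·1 + 237·(-1) = 151)
  q = 1: r = 86, s = 0 − 1·1 = -1, t = 1 − 1·(-1) = 2  (check: 388·(-1) + 237·2 = 86)
  q = 1: r = 65, s = 1 − 1·(-1) = 2, t = -1 − 1·2 = -3  (check: 388·2 + 237·(-3) = 65)
  q = 1: r = 21, s = -1 − 1·2 = -3, t = 2 − 1·(-3) = 5  (check: 388·(-3) + 237·5 = 21)
  q = 3: r = 2, s = 2 − 3·(-3) = 11, t = -3 − 3·5 = -18  (check: 388·11 + 237·(-18) = 2)
  q = 10: r = 1, s = -3 − 10·11 = -113, t = 5 − 10·(-18) = 185  (check: 388·(-113) + 237·185 = 1)
The row with r = 1 (the gcd) gives the Bezout coefficients s = -113, t = 185.
Result: 388 · (-113) + 237 · (185) = 1.

gcd(388, 237) = 1; s = -113, t = 185 (check: 388·(-113) + 237·185 = 1).


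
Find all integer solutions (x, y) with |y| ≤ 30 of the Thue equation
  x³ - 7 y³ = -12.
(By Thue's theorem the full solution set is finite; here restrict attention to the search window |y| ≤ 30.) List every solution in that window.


The equation is x³ - 7y³ = -12. For fixed y, x³ = 7·y³ − 12, so a solution requires the RHS to be a perfect cube.
Strategy: iterate y from -30 to 30, compute RHS = 7·y³ − 12, and check whether it is a (positive or negative) perfect cube.
Check small values of y:
  y = 0: RHS = -12 is not a perfect cube.
  y = 1: RHS = -5 is not a perfect cube.
  y = -1: RHS = -19 is not a perfect cube.
  y = 2: RHS = 44 is not a perfect cube.
  y = -2: RHS = -68 is not a perfect cube.
  y = 3: RHS = 177 is not a perfect cube.
  y = -3: RHS = -201 is not a perfect cube.
Continuing the search up to |y| = 30 finds no solutions either.
No (x, y) in the scanned range satisfies the equation.

No integer solutions with |y| ≤ 30.


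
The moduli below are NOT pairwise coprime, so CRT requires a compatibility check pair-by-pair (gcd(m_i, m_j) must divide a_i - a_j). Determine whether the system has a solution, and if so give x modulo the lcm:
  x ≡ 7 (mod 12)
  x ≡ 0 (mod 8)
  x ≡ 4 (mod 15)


Moduli 12, 8, 15 are not pairwise coprime, so CRT works modulo lcm(m_i) when all pairwise compatibility conditions hold.
Pairwise compatibility: gcd(m_i, m_j) must divide a_i - a_j for every pair.
Merge one congruence at a time:
  Start: x ≡ 7 (mod 12).
  Combine with x ≡ 0 (mod 8): gcd(12, 8) = 4, and 0 - 7 = -7 is NOT divisible by 4.
    ⇒ system is inconsistent (no integer solution).

No solution (the system is inconsistent).


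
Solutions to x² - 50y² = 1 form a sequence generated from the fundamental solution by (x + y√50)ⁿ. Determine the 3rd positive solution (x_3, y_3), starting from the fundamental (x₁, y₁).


Step 1: Find the fundamental solution (x₁, y₁) of x² - 50y² = 1.
  Expand √50 as a continued fraction. a₀ = ⌊√50⌋ = 7; iterate m_{k+1} = d_k·a_k − m_k, d_{k+1} = (50 − m_{k+1}²)/d_k, a_{k+1} = ⌊(a₀ + m_{k+1})/d_{k+1}⌋ (starting m₀ = 0, d₀ = 1), with convergents p_k = a_k·p_{k-1} + p_{k-2}, q_k = a_k·q_{k-1} + q_{k-2} (p₋₁ = 1, q₋₁ = 0):
  k = 0: a₀ = 7; p₀/q₀ = 7/1; p₀² − 50·q₀² = 49 − 50 = -1.
  k = 1: m = 7, d = 1, a = ⌊(7 + 7)/1⌋ = 14; p/q = (14·7 + 1)/(14·1 + 0) = 99/14; p² − 50·q² = 9801 − 9800 = 1.
  The first convergent with p² − 50·q² = 1 gives the fundamental solution (x₁, y₁) = (99, 14).
Step 2: Apply the recurrence (x_{n+1}, y_{n+1}) = (x₁x_n + 50y₁y_n, x₁y_n + y₁x_n) repeatedly.
  From (x_1, y_1) = (99, 14): x_2 = 99·99 + 50·14·14 = 19601; y_2 = 99·14 + 14·99 = 2772.
  From (x_2, y_2) = (19601, 2772): x_3 = 99·19601 + 50·14·2772 = 3880899; y_3 = 99·2772 + 14·19601 = 548842.
Step 3: Verify x_3² - 50·y_3² = 15061377048201 - 15061377048200 = 1 (should be 1). ✓

(x_1, y_1) = (99, 14); (x_3, y_3) = (3880899, 548842).


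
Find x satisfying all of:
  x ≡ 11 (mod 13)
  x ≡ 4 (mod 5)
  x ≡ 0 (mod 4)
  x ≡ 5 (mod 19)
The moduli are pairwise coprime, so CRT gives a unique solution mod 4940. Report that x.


Product of moduli M = 13 · 5 · 4 · 19 = 4940.
Merge one congruence at a time:
  Start: x ≡ 11 (mod 13).
  Combine with x ≡ 4 (mod 5); new modulus lcm = 65.
    Write x = 11 + 13·t and substitute into x ≡ 4 (mod 5): 13·t ≡ 4 − 11 = -7 (mod 5).
    Reduce coefficients mod 5: 3·t ≡ 3 (mod 5).
    The inverse of 3 mod 5 is 2 (since 3·2 = 6 = 1·5 + 1), so t ≡ 2·3 = 6 ≡ 1 (mod 5).
    Then x = 11 + 13·1 = 24, valid modulo lcm(13, 5) = 65: x ≡ 24 (mod 65).
  Combine with x ≡ 0 (mod 4); new modulus lcm = 260.
    Write x = 24 + 65·t and substitute into x ≡ 0 (mod 4): 65·t ≡ 0 − 24 = -24 (mod 4).
    Reduce coefficients mod 4: 1·t ≡ 0 (mod 4).
    So t ≡ 0 (mod 4).
    Then x = 24 + 65·0 = 24, valid modulo lcm(65, 4) = 260: x ≡ 24 (mod 260).
  Combine with x ≡ 5 (mod 19); new modulus lcm = 4940.
    Write x = 24 + 260·t and substitute into x ≡ 5 (mod 19): 260·t ≡ 5 − 24 = -19 (mod 19).
    Reduce coefficients mod 19: 13·t ≡ 0 (mod 19).
    The inverse of 13 mod 19 is 3 (since 13·3 = 39 = 2·19 + 1), so t ≡ 3·0 = 0 ≡ 0 (mod 19).
    Then x = 24 + 260·0 = 24, valid modulo lcm(260, 19) = 4940: x ≡ 24 (mod 4940).
Verify against each original: 24 mod 13 = 11, 24 mod 5 = 4, 24 mod 4 = 0, 24 mod 19 = 5.

x ≡ 24 (mod 4940).


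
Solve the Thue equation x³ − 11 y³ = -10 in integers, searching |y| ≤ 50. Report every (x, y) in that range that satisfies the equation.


The equation is x³ - 11y³ = -10. For fixed y, x³ = 11·y³ − 10, so a solution requires the RHS to be a perfect cube.
Strategy: iterate y from -50 to 50, compute RHS = 11·y³ − 10, and check whether it is a (positive or negative) perfect cube.
Check small values of y:
  y = 0: RHS = -10 is not a perfect cube.
  y = 1: RHS = 1 = (1)³ ⇒ x = 1 works.
  y = -1: RHS = -21 is not a perfect cube.
  y = 2: RHS = 78 is not a perfect cube.
  y = -2: RHS = -98 is not a perfect cube.
  y = 3: RHS = 287 is not a perfect cube.
  y = -3: RHS = -307 is not a perfect cube.
Continuing the search up to |y| = 50 finds no further solutions beyond those listed.
Collected solutions: (1, 1).

Solutions (with |y| ≤ 50): (1, 1).


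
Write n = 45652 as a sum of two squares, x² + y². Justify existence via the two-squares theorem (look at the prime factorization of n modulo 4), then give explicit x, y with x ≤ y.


Step 1: Factor n = 45652 = 2^2 · 101 · 113.
Step 2: Check the mod-4 condition on each prime factor: 2 = 2 (special); 101 ≡ 1 (mod 4), exponent 1; 113 ≡ 1 (mod 4), exponent 1.
All primes ≡ 3 (mod 4) appear to even exponent (or don't appear), so by the two-squares theorem n IS expressible as a sum of two squares.
Step 3: Build a representation. Group n = k² · m with k = 2 and m = 101 · 113 = 11413 (a product of primes ≡ 1 (mod 4)); a representation of m scales to one of n via (k·x)² + (k·y)² = k²(x² + y²). Each prime p ≡ 1 (mod 4) is itself a sum of two squares; find a² by testing p − a² for a perfect square:
  101: 101 − 1² = 100 = 10² ⇒ 101 = 1² + 10².
  113: 113 − 1² = 112, 113 − 2² = 109, 113 − 3² = 104, 113 − 4² = 97, 113 − 5² = 88, 113 − 6² = 77, 113 − 7² = 64 = 8² ⇒ 113 = 7² + 8².
  Combine using the Brahmagupta–Fibonacci identity (a² + b²)(c² + d²) = (ac − bd)² + (ad + bc)² = (ac + bd)² + (ad − bc)²:
  101 · 113 = 11413: from (1² + 10²)(7² + 8²), take (1·7 − 10·8, 1·8 + 10·7) = (7 − 80, 8 + 70) = (-73, 78); dropping signs (only squares matter) gives (73, 78); check 73² + 78² = 5329 + 6084 = 11413 ✓.
  Scale by k = 2: (2·73, 2·78) = (146, 156).
Step 4: Order so x ≤ y and verify: 146² + 156² = 21316 + 24336 = 45652 = n. ✓

n = 45652 = 146² + 156² (one valid representation with x ≤ y).


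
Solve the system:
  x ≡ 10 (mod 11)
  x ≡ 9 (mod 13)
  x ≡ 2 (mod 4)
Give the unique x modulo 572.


Moduli 11, 13, 4 are pairwise coprime; by CRT there is a unique solution modulo M = 11 · 13 · 4 = 572.
Solve pairwise, accumulating the modulus:
  Start with x ≡ 10 (mod 11).
  Combine with x ≡ 9 (mod 13): since gcd(11, 13) = 1, we get a unique residue mod 143.
    Write x = 10 + 11·t and substitute into x ≡ 9 (mod 13): 11·t ≡ 9 − 10 = -1 (mod 13).
    Reduce coefficients mod 13: 11·t ≡ 12 (mod 13).
    The inverse of 11 mod 13 is 6 (since 11·6 = 66 = 5·13 + 1), so t ≡ 6·12 = 72 ≡ 7 (mod 13).
    Then x = 10 + 11·7 = 87, valid modulo lcm(11, 13) = 143: x ≡ 87 (mod 143).
  Combine with x ≡ 2 (mod 4): since gcd(143, 4) = 1, we get a unique residue mod 572.
    Write x = 87 + 143·t and substitute into x ≡ 2 (mod 4): 143·t ≡ 2 − 87 = -85 (mod 4).
    Reduce coefficients mod 4: 3·t ≡ 3 (mod 4).
    The inverse of 3 mod 4 is 3 (since 3·3 = 9 = 2·4 + 1), so t ≡ 3·3 = 9 ≡ 1 (mod 4).
    Then x = 87 + 143·1 = 230, valid modulo lcm(143, 4) = 572: x ≡ 230 (mod 572).
Verify: 230 mod 11 = 10 ✓, 230 mod 13 = 9 ✓, 230 mod 4 = 2 ✓.

x ≡ 230 (mod 572).


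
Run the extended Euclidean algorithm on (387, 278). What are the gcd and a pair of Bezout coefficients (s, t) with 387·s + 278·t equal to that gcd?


Euclidean algorithm on (387, 278) — divide until remainder is 0:
  387 = 1 · 278 + 109
  278 = 2 · 109 + 60
  109 = 1 · 60 + 49
  60 = 1 · 49 + 11
  49 = 4 · 11 + 5
  11 = 2 · 5 + 1
  5 = 5 · 1 + 0
gcd(387, 278) = 1.
Track Bezout coefficients alongside the remainders: start with r₀ = 387 = a·1 + b·0 (s = 1, t = 0) and r₁ = 278 = a·0 + b·1 (s = 0, t = 1); each new remainder r_{k+1} = r_{k-1} − q_k·r_k inherits s_{k+1} = s_{k-1} − q_k·s_k, t_{k+1} = t_{k-1} − q_k·t_k, so r_k = a·s_k + b·t_k at every step:
  q = 1: r = 109, s = 1 − 1·0 = 1, t = 0 − 1·1 = -1  (check: 387·1 + 278·(-1) = 109)
  q = 2: r = 60, s = 0 − 2·1 = -2, t = 1 − 2·(-1) = 3  (check: 387·(-2) + 278·3 = 60)
  q = 1: r = 49, s = 1 − 1·(-2) = 3, t = -1 − 1·3 = -4  (check: 387·3 + 278·(-4) = 49)
  q = 1: r = 11, s = -2 − 1·3 = -5, t = 3 − 1·(-4) = 7  (check: 387·(-5) + 278·7 = 11)
  q = 4: r = 5, s = 3 − 4·(-5) = 23, t = -4 − 4·7 = -32  (check: 387·23 + 278·(-32) = 5)
  q = 2: r = 1, s = -5 − 2·23 = -51, t = 7 − 2·(-32) = 71  (check: 387·(-51) + 278·71 = 1)
The row with r = 1 (the gcd) gives the Bezout coefficients s = -51, t = 71.
Result: 387 · (-51) + 278 · (71) = 1.

gcd(387, 278) = 1; s = -51, t = 71 (check: 387·(-51) + 278·71 = 1).


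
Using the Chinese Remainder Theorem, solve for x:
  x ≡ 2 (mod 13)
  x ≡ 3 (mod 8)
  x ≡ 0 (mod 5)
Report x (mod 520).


Moduli 13, 8, 5 are pairwise coprime; by CRT there is a unique solution modulo M = 13 · 8 · 5 = 520.
Solve pairwise, accumulating the modulus:
  Start with x ≡ 2 (mod 13).
  Combine with x ≡ 3 (mod 8): since gcd(13, 8) = 1, we get a unique residue mod 104.
    Write x = 2 + 13·t and substitute into x ≡ 3 (mod 8): 13·t ≡ 3 − 2 = 1 (mod 8).
    Reduce coefficients mod 8: 5·t ≡ 1 (mod 8).
    The inverse of 5 mod 8 is 5 (since 5·5 = 25 = 3·8 + 1), so t ≡ 5·1 = 5 ≡ 5 (mod 8).
    Then x = 2 + 13·5 = 67, valid modulo lcm(13, 8) = 104: x ≡ 67 (mod 104).
  Combine with x ≡ 0 (mod 5): since gcd(104, 5) = 1, we get a unique residue mod 520.
    Write x = 67 + 104·t and substitute into x ≡ 0 (mod 5): 104·t ≡ 0 − 67 = -67 (mod 5).
    Reduce coefficients mod 5: 4·t ≡ 3 (mod 5).
    The inverse of 4 mod 5 is 4 (since 4·4 = 16 = 3·5 + 1), so t ≡ 4·3 = 12 ≡ 2 (mod 5).
    Then x = 67 + 104·2 = 275, valid modulo lcm(104, 5) = 520: x ≡ 275 (mod 520).
Verify: 275 mod 13 = 2 ✓, 275 mod 8 = 3 ✓, 275 mod 5 = 0 ✓.

x ≡ 275 (mod 520).


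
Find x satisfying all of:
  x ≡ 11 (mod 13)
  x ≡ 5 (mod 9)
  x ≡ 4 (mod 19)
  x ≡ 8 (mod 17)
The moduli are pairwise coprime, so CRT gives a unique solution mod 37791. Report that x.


Product of moduli M = 13 · 9 · 19 · 17 = 37791.
Merge one congruence at a time:
  Start: x ≡ 11 (mod 13).
  Combine with x ≡ 5 (mod 9); new modulus lcm = 117.
    Write x = 11 + 13·t and substitute into x ≡ 5 (mod 9): 13·t ≡ 5 − 11 = -6 (mod 9).
    Reduce coefficients mod 9: 4·t ≡ 3 (mod 9).
    The inverse of 4 mod 9 is 7 (since 4·7 = 28 = 3·9 + 1), so t ≡ 7·3 = 21 ≡ 3 (mod 9).
    Then x = 11 + 13·3 = 50, valid modulo lcm(13, 9) = 117: x ≡ 50 (mod 117).
  Combine with x ≡ 4 (mod 19); new modulus lcm = 2223.
    Write x = 50 + 117·t and substitute into x ≡ 4 (mod 19): 117·t ≡ 4 − 50 = -46 (mod 19).
    Reduce coefficients mod 19: 3·t ≡ 11 (mod 19).
    The inverse of 3 mod 19 is 13 (since 3·13 = 39 = 2·19 + 1), so t ≡ 13·11 = 143 ≡ 10 (mod 19).
    Then x = 50 + 117·10 = 1220, valid modulo lcm(117, 19) = 2223: x ≡ 1220 (mod 2223).
  Combine with x ≡ 8 (mod 17); new modulus lcm = 37791.
    Write x = 1220 + 2223·t and substitute into x ≡ 8 (mod 17): 2223·t ≡ 8 − 1220 = -1212 (mod 17).
    Reduce coefficients mod 17: 13·t ≡ 12 (mod 17).
    The inverse of 13 mod 17 is 4 (since 13·4 = 52 = 3·17 + 1), so t ≡ 4·12 = 48 ≡ 14 (mod 17).
    Then x = 1220 + 2223·14 = 32342, valid modulo lcm(2223, 17) = 37791: x ≡ 32342 (mod 37791).
Verify against each original: 32342 mod 13 = 11, 32342 mod 9 = 5, 32342 mod 19 = 4, 32342 mod 17 = 8.

x ≡ 32342 (mod 37791).


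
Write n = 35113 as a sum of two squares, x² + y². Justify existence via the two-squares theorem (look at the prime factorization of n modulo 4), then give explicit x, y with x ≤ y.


Step 1: Factor n = 35113 = 13 · 37 · 73.
Step 2: Check the mod-4 condition on each prime factor: 13 ≡ 1 (mod 4), exponent 1; 37 ≡ 1 (mod 4), exponent 1; 73 ≡ 1 (mod 4), exponent 1.
All primes ≡ 3 (mod 4) appear to even exponent (or don't appear), so by the two-squares theorem n IS expressible as a sum of two squares.
Step 3: Build a representation. Here n = 13 · 37 · 73 is a product of primes ≡ 1 (mod 4). Each prime p ≡ 1 (mod 4) is itself a sum of two squares; find a² by testing p − a² for a perfect square:
  13: 13 − 1² = 12, 13 − 2² = 9 = 3² ⇒ 13 = 2² + 3².
  37: 37 − 1² = 36 = 6² ⇒ 37 = 1² + 6².
  73: 73 − 1² = 72, 73 − 2² = 69, 73 − 3² = 64 = 8² ⇒ 73 = 3² + 8².
  Combine using the Brahmagupta–Fibonacci identity (a² + b²)(c² + d²) = (ac − bd)² + (ad + bc)² = (ac + bd)² + (ad − bc)²:
  13 · 37 = 481: from (2² + 3²)(1² + 6²), take (2·1 − 3·6, 2·6 + 3·1) = (2 − 18, 12 + 3) = (-16, 15); dropping signs (only squares matter) gives (16, 15); check 16² + 15² = 256 + 225 = 481 ✓.
  481 · 73 = 35113: from (16² + 15²)(3² + 8²), take (16·3 − 15·8, 16·8 + 15·3) = (48 − 120, 128 + 45) = (-72, 173); dropping signs (only squares matter) gives (72, 173); check 72² + 173² = 5184 + 29929 = 35113 ✓.
Step 4: Order so x ≤ y and verify: 72² + 173² = 5184 + 29929 = 35113 = n. ✓

n = 35113 = 72² + 173² (one valid representation with x ≤ y).


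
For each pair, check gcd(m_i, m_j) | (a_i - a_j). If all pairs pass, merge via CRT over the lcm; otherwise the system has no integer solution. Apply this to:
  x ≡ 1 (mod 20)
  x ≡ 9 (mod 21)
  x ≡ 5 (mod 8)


Moduli 20, 21, 8 are not pairwise coprime, so CRT works modulo lcm(m_i) when all pairwise compatibility conditions hold.
Pairwise compatibility: gcd(m_i, m_j) must divide a_i - a_j for every pair.
Merge one congruence at a time:
  Start: x ≡ 1 (mod 20).
  Combine with x ≡ 9 (mod 21): gcd(20, 21) = 1; 9 - 1 = 8, which IS divisible by 1, so compatible.
    Write x = 1 + 20·t and substitute into x ≡ 9 (mod 21): 20·t ≡ 9 − 1 = 8 (mod 21).
    The inverse of 20 mod 21 is 20 (since 20·20 = 400 = 19·21 + 1), so t ≡ 20·8 = 160 ≡ 13 (mod 21).
    Then x = 1 + 20·13 = 261, valid modulo lcm(20, 21) = 420: x ≡ 261 (mod 420).
  Combine with x ≡ 5 (mod 8): gcd(420, 8) = 4; 5 - 261 = -256, which IS divisible by 4, so compatible.
    Write x = 261 + 420·t and substitute into x ≡ 5 (mod 8): 420·t ≡ 5 − 261 = -256 (mod 8).
    Divide the congruence (and modulus) by g = 4: 105·t ≡ -64 (mod 2).
    Reduce coefficients mod 2: 1·t ≡ 0 (mod 2).
    So t ≡ 0 (mod 2).
    Then x = 261 + 420·0 = 261, valid modulo lcm(420, 8) = 840: x ≡ 261 (mod 840).
Verify: 261 mod 20 = 1, 261 mod 21 = 9, 261 mod 8 = 5.

x ≡ 261 (mod 840).


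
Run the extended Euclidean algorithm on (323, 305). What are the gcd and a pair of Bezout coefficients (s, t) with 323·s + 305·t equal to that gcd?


Euclidean algorithm on (323, 305) — divide until remainder is 0:
  323 = 1 · 305 + 18
  305 = 16 · 18 + 17
  18 = 1 · 17 + 1
  17 = 17 · 1 + 0
gcd(323, 305) = 1.
Track Bezout coefficients alongside the remainders: start with r₀ = 323 = a·1 + b·0 (s = 1, t = 0) and r₁ = 305 = a·0 + b·1 (s = 0, t = 1); each new remainder r_{k+1} = r_{k-1} − q_k·r_k inherits s_{k+1} = s_{k-1} − q_k·s_k, t_{k+1} = t_{k-1} − q_k·t_k, so r_k = a·s_k + b·t_k at every step:
  q = 1: r = 18, s = 1 − 1·0 = 1, t = 0 − 1·1 = -1  (check: 323·1 + 305·(-1) = 18)
  q = 16: r = 17, s = 0 − 16·1 = -16, t = 1 − 16·(-1) = 17  (check: 323·(-16) + 305·17 = 17)
  q = 1: r = 1, s = 1 − 1·(-16) = 17, t = -1 − 1·17 = -18  (check: 323·17 + 305·(-18) = 1)
The row with r = 1 (the gcd) gives the Bezout coefficients s = 17, t = -18.
Result: 323 · (17) + 305 · (-18) = 1.

gcd(323, 305) = 1; s = 17, t = -18 (check: 323·17 + 305·(-18) = 1).


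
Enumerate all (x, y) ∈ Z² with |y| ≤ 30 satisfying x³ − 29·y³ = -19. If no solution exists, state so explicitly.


The equation is x³ - 29y³ = -19. For fixed y, x³ = 29·y³ − 19, so a solution requires the RHS to be a perfect cube.
Strategy: iterate y from -30 to 30, compute RHS = 29·y³ − 19, and check whether it is a (positive or negative) perfect cube.
Check small values of y:
  y = 0: RHS = -19 is not a perfect cube.
  y = 1: RHS = 10 is not a perfect cube.
  y = -1: RHS = -48 is not a perfect cube.
  y = 2: RHS = 213 is not a perfect cube.
  y = -2: RHS = -251 is not a perfect cube.
  y = 3: RHS = 764 is not a perfect cube.
  y = -3: RHS = -802 is not a perfect cube.
Continuing the search up to |y| = 30 finds no solutions either.
No (x, y) in the scanned range satisfies the equation.

No integer solutions with |y| ≤ 30.


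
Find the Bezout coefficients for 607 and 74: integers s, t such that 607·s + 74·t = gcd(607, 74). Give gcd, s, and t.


Euclidean algorithm on (607, 74) — divide until remainder is 0:
  607 = 8 · 74 + 15
  74 = 4 · 15 + 14
  15 = 1 · 14 + 1
  14 = 14 · 1 + 0
gcd(607, 74) = 1.
Track Bezout coefficients alongside the remainders: start with r₀ = 607 = a·1 + b·0 (s = 1, t = 0) and r₁ = 74 = a·0 + b·1 (s = 0, t = 1); each new remainder r_{k+1} = r_{k-1} − q_k·r_k inherits s_{k+1} = s_{k-1} − q_k·s_k, t_{k+1} = t_{k-1} − q_k·t_k, so r_k = a·s_k + b·t_k at every step:
  q = 8: r = 15, s = 1 − 8·0 = 1, t = 0 − 8·1 = -8  (check: 607·1 + 74·(-8) = 15)
  q = 4: r = 14, s = 0 − 4·1 = -4, t = 1 − 4·(-8) = 33  (check: 607·(-4) + 74·33 = 14)
  q = 1: r = 1, s = 1 − 1·(-4) = 5, t = -8 − 1·33 = -41  (check: 607·5 + 74·(-41) = 1)
The row with r = 1 (the gcd) gives the Bezout coefficients s = 5, t = -41.
Result: 607 · (5) + 74 · (-41) = 1.

gcd(607, 74) = 1; s = 5, t = -41 (check: 607·5 + 74·(-41) = 1).


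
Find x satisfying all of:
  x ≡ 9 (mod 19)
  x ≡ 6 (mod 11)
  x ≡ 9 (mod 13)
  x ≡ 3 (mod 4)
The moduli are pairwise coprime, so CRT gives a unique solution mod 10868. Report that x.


Product of moduli M = 19 · 11 · 13 · 4 = 10868.
Merge one congruence at a time:
  Start: x ≡ 9 (mod 19).
  Combine with x ≡ 6 (mod 11); new modulus lcm = 209.
    Write x = 9 + 19·t and substitute into x ≡ 6 (mod 11): 19·t ≡ 6 − 9 = -3 (mod 11).
    Reduce coefficients mod 11: 8·t ≡ 8 (mod 11).
    The inverse of 8 mod 11 is 7 (since 8·7 = 56 = 5·11 + 1), so t ≡ 7·8 = 56 ≡ 1 (mod 11).
    Then x = 9 + 19·1 = 28, valid modulo lcm(19, 11) = 209: x ≡ 28 (mod 209).
  Combine with x ≡ 9 (mod 13); new modulus lcm = 2717.
    Write x = 28 + 209·t and substitute into x ≡ 9 (mod 13): 209·t ≡ 9 − 28 = -19 (mod 13).
    Reduce coefficients mod 13: 1·t ≡ 7 (mod 13).
    So t ≡ 7 (mod 13).
    Then x = 28 + 209·7 = 1491, valid modulo lcm(209, 13) = 2717: x ≡ 1491 (mod 2717).
  Combine with x ≡ 3 (mod 4); new modulus lcm = 10868.
    Write x = 1491 + 2717·t and substitute into x ≡ 3 (mod 4): 2717·t ≡ 3 − 1491 = -1488 (mod 4).
    Reduce coefficients mod 4: 1·t ≡ 0 (mod 4).
    So t ≡ 0 (mod 4).
    Then x = 1491 + 2717·0 = 1491, valid modulo lcm(2717, 4) = 10868: x ≡ 1491 (mod 10868).
Verify against each original: 1491 mod 19 = 9, 1491 mod 11 = 6, 1491 mod 13 = 9, 1491 mod 4 = 3.

x ≡ 1491 (mod 10868).


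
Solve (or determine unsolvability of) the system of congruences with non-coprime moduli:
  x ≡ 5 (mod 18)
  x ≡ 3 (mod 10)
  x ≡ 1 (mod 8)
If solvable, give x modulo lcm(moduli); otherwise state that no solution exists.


Moduli 18, 10, 8 are not pairwise coprime, so CRT works modulo lcm(m_i) when all pairwise compatibility conditions hold.
Pairwise compatibility: gcd(m_i, m_j) must divide a_i - a_j for every pair.
Merge one congruence at a time:
  Start: x ≡ 5 (mod 18).
  Combine with x ≡ 3 (mod 10): gcd(18, 10) = 2; 3 - 5 = -2, which IS divisible by 2, so compatible.
    Write x = 5 + 18·t and substitute into x ≡ 3 (mod 10): 18·t ≡ 3 − 5 = -2 (mod 10).
    Divide the congruence (and modulus) by g = 2: 9·t ≡ -1 (mod 5).
    Reduce coefficients mod 5: 4·t ≡ 4 (mod 5).
    The inverse of 4 mod 5 is 4 (since 4·4 = 16 = 3·5 + 1), so t ≡ 4·4 = 16 ≡ 1 (mod 5).
    Then x = 5 + 18·1 = 23, valid modulo lcm(18, 10) = 90: x ≡ 23 (mod 90).
  Combine with x ≡ 1 (mod 8): gcd(90, 8) = 2; 1 - 23 = -22, which IS divisible by 2, so compatible.
    Write x = 23 + 90·t and substitute into x ≡ 1 (mod 8): 90·t ≡ 1 − 23 = -22 (mod 8).
    Divide the congruence (and modulus) by g = 2: 45·t ≡ -11 (mod 4).
    Reduce coefficients mod 4: 1·t ≡ 1 (mod 4).
    So t ≡ 1 (mod 4).
    Then x = 23 + 90·1 = 113, valid modulo lcm(90, 8) = 360: x ≡ 113 (mod 360).
Verify: 113 mod 18 = 5, 113 mod 10 = 3, 113 mod 8 = 1.

x ≡ 113 (mod 360).


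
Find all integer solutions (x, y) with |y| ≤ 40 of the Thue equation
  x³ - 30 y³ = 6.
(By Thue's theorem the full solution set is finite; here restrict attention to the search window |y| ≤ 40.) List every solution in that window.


The equation is x³ - 30y³ = 6. For fixed y, x³ = 30·y³ + 6, so a solution requires the RHS to be a perfect cube.
Strategy: iterate y from -40 to 40, compute RHS = 30·y³ + 6, and check whether it is a (positive or negative) perfect cube.
Check small values of y:
  y = 0: RHS = 6 is not a perfect cube.
  y = 1: RHS = 36 is not a perfect cube.
  y = -1: RHS = -24 is not a perfect cube.
  y = 2: RHS = 246 is not a perfect cube.
  y = -2: RHS = -234 is not a perfect cube.
  y = 3: RHS = 816 is not a perfect cube.
  y = -3: RHS = -804 is not a perfect cube.
Continuing the search up to |y| = 40 finds no solutions either.
No (x, y) in the scanned range satisfies the equation.

No integer solutions with |y| ≤ 40.


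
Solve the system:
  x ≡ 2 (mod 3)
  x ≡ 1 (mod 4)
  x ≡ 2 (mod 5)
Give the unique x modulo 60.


Moduli 3, 4, 5 are pairwise coprime; by CRT there is a unique solution modulo M = 3 · 4 · 5 = 60.
Solve pairwise, accumulating the modulus:
  Start with x ≡ 2 (mod 3).
  Combine with x ≡ 1 (mod 4): since gcd(3, 4) = 1, we get a unique residue mod 12.
    Write x = 2 + 3·t and substitute into x ≡ 1 (mod 4): 3·t ≡ 1 − 2 = -1 (mod 4).
    Reduce coefficients mod 4: 3·t ≡ 3 (mod 4).
    The inverse of 3 mod 4 is 3 (since 3·3 = 9 = 2·4 + 1), so t ≡ 3·3 = 9 ≡ 1 (mod 4).
    Then x = 2 + 3·1 = 5, valid modulo lcm(3, 4) = 12: x ≡ 5 (mod 12).
  Combine with x ≡ 2 (mod 5): since gcd(12, 5) = 1, we get a unique residue mod 60.
    Write x = 5 + 12·t and substitute into x ≡ 2 (mod 5): 12·t ≡ 2 − 5 = -3 (mod 5).
    Reduce coefficients mod 5: 2·t ≡ 2 (mod 5).
    The inverse of 2 mod 5 is 3 (since 2·3 = 6 = 1·5 + 1), so t ≡ 3·2 = 6 ≡ 1 (mod 5).
    Then x = 5 + 12·1 = 17, valid modulo lcm(12, 5) = 60: x ≡ 17 (mod 60).
Verify: 17 mod 3 = 2 ✓, 17 mod 4 = 1 ✓, 17 mod 5 = 2 ✓.

x ≡ 17 (mod 60).


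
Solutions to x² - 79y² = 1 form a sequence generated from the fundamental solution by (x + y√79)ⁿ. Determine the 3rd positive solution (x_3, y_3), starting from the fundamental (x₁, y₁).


Step 1: Find the fundamental solution (x₁, y₁) of x² - 79y² = 1.
  Expand √79 as a continued fraction. a₀ = ⌊√79⌋ = 8; iterate m_{k+1} = d_k·a_k − m_k, d_{k+1} = (79 − m_{k+1}²)/d_k, a_{k+1} = ⌊(a₀ + m_{k+1})/d_{k+1}⌋ (starting m₀ = 0, d₀ = 1), with convergents p_k = a_k·p_{k-1} + p_{k-2}, q_k = a_k·q_{k-1} + q_{k-2} (p₋₁ = 1, q₋₁ = 0):
  k = 0: a₀ = 8; p₀/q₀ = 8/1; p₀² − 79·q₀² = 64 − 79 = -15.
  k = 1: m = 8, d = 15, a = ⌊(8 + 8)/15⌋ = 1; p/q = (1·8 + 1)/(1·1 + 0) = 9/1; p² − 79·q² = 81 − 79 = 2.
  k = 2: m = 7, d = 2, a = ⌊(8 + 7)/2⌋ = 7; p/q = (7·9 + 8)/(7·1 + 1) = 71/8; p² − 79·q² = 5041 − 5056 = -15.
  k = 3: m = 7, d = 15, a = ⌊(8 + 7)/15⌋ = 1; p/q = (1·71 + 9)/(1·8 + 1) = 80/9; p² − 79·q² = 6400 − 6399 = 1.
  The first convergent with p² − 79·q² = 1 gives the fundamental solution (x₁, y₁) = (80, 9).
Step 2: Apply the recurrence (x_{n+1}, y_{n+1}) = (x₁x_n + 79y₁y_n, x₁y_n + y₁x_n) repeatedly.
  From (x_1, y_1) = (80, 9): x_2 = 80·80 + 79·9·9 = 12799; y_2 = 80·9 + 9·80 = 1440.
  From (x_2, y_2) = (12799, 1440): x_3 = 80·12799 + 79·9·1440 = 2047760; y_3 = 80·1440 + 9·12799 = 230391.
Step 3: Verify x_3² - 79·y_3² = 4193321017600 - 4193321017599 = 1 (should be 1). ✓

(x_1, y_1) = (80, 9); (x_3, y_3) = (2047760, 230391).


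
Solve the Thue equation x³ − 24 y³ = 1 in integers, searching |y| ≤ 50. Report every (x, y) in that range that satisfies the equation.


The equation is x³ - 24y³ = 1. For fixed y, x³ = 24·y³ + 1, so a solution requires the RHS to be a perfect cube.
Strategy: iterate y from -50 to 50, compute RHS = 24·y³ + 1, and check whether it is a (positive or negative) perfect cube.
Check small values of y:
  y = 0: RHS = 1 = (1)³ ⇒ x = 1 works.
  y = 1: RHS = 25 is not a perfect cube.
  y = -1: RHS = -23 is not a perfect cube.
  y = 2: RHS = 193 is not a perfect cube.
  y = -2: RHS = -191 is not a perfect cube.
  y = 3: RHS = 649 is not a perfect cube.
  y = -3: RHS = -647 is not a perfect cube.
Continuing the search up to |y| = 50 finds no further solutions beyond those listed.
Collected solutions: (1, 0).

Solutions (with |y| ≤ 50): (1, 0).


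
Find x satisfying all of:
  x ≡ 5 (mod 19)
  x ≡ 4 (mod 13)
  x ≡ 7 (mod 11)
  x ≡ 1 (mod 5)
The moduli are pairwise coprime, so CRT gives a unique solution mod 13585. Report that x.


Product of moduli M = 19 · 13 · 11 · 5 = 13585.
Merge one congruence at a time:
  Start: x ≡ 5 (mod 19).
  Combine with x ≡ 4 (mod 13); new modulus lcm = 247.
    Write x = 5 + 19·t and substitute into x ≡ 4 (mod 13): 19·t ≡ 4 − 5 = -1 (mod 13).
    Reduce coefficients mod 13: 6·t ≡ 12 (mod 13).
    The inverse of 6 mod 13 is 11 (since 6·11 = 66 = 5·13 + 1), so t ≡ 11·12 = 132 ≡ 2 (mod 13).
    Then x = 5 + 19·2 = 43, valid modulo lcm(19, 13) = 247: x ≡ 43 (mod 247).
  Combine with x ≡ 7 (mod 11); new modulus lcm = 2717.
    Write x = 43 + 247·t and substitute into x ≡ 7 (mod 11): 247·t ≡ 7 − 43 = -36 (mod 11).
    Reduce coefficients mod 11: 5·t ≡ 8 (mod 11).
    The inverse of 5 mod 11 is 9 (since 5·9 = 45 = 4·11 + 1), so t ≡ 9·8 = 72 ≡ 6 (mod 11).
    Then x = 43 + 247·6 = 1525, valid modulo lcm(247, 11) = 2717: x ≡ 1525 (mod 2717).
  Combine with x ≡ 1 (mod 5); new modulus lcm = 13585.
    Write x = 1525 + 2717·t and substitute into x ≡ 1 (mod 5): 2717·t ≡ 1 − 1525 = -1524 (mod 5).
    Reduce coefficients mod 5: 2·t ≡ 1 (mod 5).
    The inverse of 2 mod 5 is 3 (since 2·3 = 6 = 1·5 + 1), so t ≡ 3·1 = 3 ≡ 3 (mod 5).
    Then x = 1525 + 2717·3 = 9676, valid modulo lcm(2717, 5) = 13585: x ≡ 9676 (mod 13585).
Verify against each original: 9676 mod 19 = 5, 9676 mod 13 = 4, 9676 mod 11 = 7, 9676 mod 5 = 1.

x ≡ 9676 (mod 13585).


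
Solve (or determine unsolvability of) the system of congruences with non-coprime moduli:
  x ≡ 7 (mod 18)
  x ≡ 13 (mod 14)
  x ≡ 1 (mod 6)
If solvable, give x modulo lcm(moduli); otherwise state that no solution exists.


Moduli 18, 14, 6 are not pairwise coprime, so CRT works modulo lcm(m_i) when all pairwise compatibility conditions hold.
Pairwise compatibility: gcd(m_i, m_j) must divide a_i - a_j for every pair.
Merge one congruence at a time:
  Start: x ≡ 7 (mod 18).
  Combine with x ≡ 13 (mod 14): gcd(18, 14) = 2; 13 - 7 = 6, which IS divisible by 2, so compatible.
    Write x = 7 + 18·t and substitute into x ≡ 13 (mod 14): 18·t ≡ 13 − 7 = 6 (mod 14).
    Divide the congruence (and modulus) by g = 2: 9·t ≡ 3 (mod 7).
    Reduce coefficients mod 7: 2·t ≡ 3 (mod 7).
    The inverse of 2 mod 7 is 4 (since 2·4 = 8 = 1·7 + 1), so t ≡ 4·3 = 12 ≡ 5 (mod 7).
    Then x = 7 + 18·5 = 97, valid modulo lcm(18, 14) = 126: x ≡ 97 (mod 126).
  Combine with x ≡ 1 (mod 6): gcd(126, 6) = 6; 1 - 97 = -96, which IS divisible by 6, so compatible.
    Write x = 97 + 126·t and substitute into x ≡ 1 (mod 6): 126·t ≡ 1 − 97 = -96 (mod 6).
    Divide the congruence (and modulus) by g = 6: 21·t ≡ -16 (mod 1).
    Modulo 1 every t works; take t = 0.
    Then x = 97 + 126·0 = 97, valid modulo lcm(126, 6) = 126: x ≡ 97 (mod 126).
Verify: 97 mod 18 = 7, 97 mod 14 = 13, 97 mod 6 = 1.

x ≡ 97 (mod 126).


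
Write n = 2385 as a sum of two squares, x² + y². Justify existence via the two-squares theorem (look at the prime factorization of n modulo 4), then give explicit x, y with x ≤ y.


Step 1: Factor n = 2385 = 3^2 · 5 · 53.
Step 2: Check the mod-4 condition on each prime factor: 3 ≡ 3 (mod 4), exponent 2 (must be even); 5 ≡ 1 (mod 4), exponent 1; 53 ≡ 1 (mod 4), exponent 1.
All primes ≡ 3 (mod 4) appear to even exponent (or don't appear), so by the two-squares theorem n IS expressible as a sum of two squares.
Step 3: Build a representation. Group n = k² · m with k = 3 and m = 5 · 53 = 265 (a product of primes ≡ 1 (mod 4)); a representation of m scales to one of n via (k·x)² + (k·y)² = k²(x² + y²). Each prime p ≡ 1 (mod 4) is itself a sum of two squares; find a² by testing p − a² for a perfect square:
  5: 5 − 1² = 4 = 2² ⇒ 5 = 1² + 2².
  53: 53 − 1² = 52, 53 − 2² = 49 = 7² ⇒ 53 = 2² + 7².
  Combine using the Brahmagupta–Fibonacci identity (a² + b²)(c² + d²) = (ac − bd)² + (ad + bc)² = (ac + bd)² + (ad − bc)²:
  5 · 53 = 265: from (1² + 2²)(2² + 7²), take (1·2 − 2·7, 1·7 + 2·2) = (2 − 14, 7 + 4) = (-12, 11); dropping signs (only squares matter) gives (12, 11); check 12² + 11² = 144 + 121 = 265 ✓.
  Scale by k = 3: (3·12, 3·11) = (36, 33).
Step 4: Order so x ≤ y and verify: 33² + 36² = 1089 + 1296 = 2385 = n. ✓

n = 2385 = 33² + 36² (one valid representation with x ≤ y).


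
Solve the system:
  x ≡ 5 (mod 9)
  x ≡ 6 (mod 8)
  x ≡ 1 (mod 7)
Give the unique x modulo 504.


Moduli 9, 8, 7 are pairwise coprime; by CRT there is a unique solution modulo M = 9 · 8 · 7 = 504.
Solve pairwise, accumulating the modulus:
  Start with x ≡ 5 (mod 9).
  Combine with x ≡ 6 (mod 8): since gcd(9, 8) = 1, we get a unique residue mod 72.
    Write x = 5 + 9·t and substitute into x ≡ 6 (mod 8): 9·t ≡ 6 − 5 = 1 (mod 8).
    Reduce coefficients mod 8: 1·t ≡ 1 (mod 8).
    So t ≡ 1 (mod 8).
    Then x = 5 + 9·1 = 14, valid modulo lcm(9, 8) = 72: x ≡ 14 (mod 72).
  Combine with x ≡ 1 (mod 7): since gcd(72, 7) = 1, we get a unique residue mod 504.
    Write x = 14 + 72·t and substitute into x ≡ 1 (mod 7): 72·t ≡ 1 − 14 = -13 (mod 7).
    Reduce coefficients mod 7: 2·t ≡ 1 (mod 7).
    The inverse of 2 mod 7 is 4 (since 2·4 = 8 = 1·7 + 1), so t ≡ 4·1 = 4 ≡ 4 (mod 7).
    Then x = 14 + 72·4 = 302, valid modulo lcm(72, 7) = 504: x ≡ 302 (mod 504).
Verify: 302 mod 9 = 5 ✓, 302 mod 8 = 6 ✓, 302 mod 7 = 1 ✓.

x ≡ 302 (mod 504).


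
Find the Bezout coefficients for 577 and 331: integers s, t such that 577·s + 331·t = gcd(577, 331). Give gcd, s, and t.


Euclidean algorithm on (577, 331) — divide until remainder is 0:
  577 = 1 · 331 + 246
  331 = 1 · 246 + 85
  246 = 2 · 85 + 76
  85 = 1 · 76 + 9
  76 = 8 · 9 + 4
  9 = 2 · 4 + 1
  4 = 4 · 1 + 0
gcd(577, 331) = 1.
Track Bezout coefficients alongside the remainders: start with r₀ = 577 = a·1 + b·0 (s = 1, t = 0) and r₁ = 331 = a·0 + b·1 (s = 0, t = 1); each new remainder r_{k+1} = r_{k-1} − q_k·r_k inherits s_{k+1} = s_{k-1} − q_k·s_k, t_{k+1} = t_{k-1} − q_k·t_k, so r_k = a·s_k + b·t_k at every step:
  q = 1: r = 246, s = 1 − 1·0 = 1, t = 0 − 1·1 = -1  (check: 577·1 + 331·(-1) = 246)
  q = 1: r = 85, s = 0 − 1·1 = -1, t = 1 − 1·(-1) = 2  (check: 577·(-1) + 331·2 = 85)
  q = 2: r = 76, s = 1 − 2·(-1) = 3, t = -1 − 2·2 = -5  (check: 577·3 + 331·(-5) = 76)
  q = 1: r = 9, s = -1 − 1·3 = -4, t = 2 − 1·(-5) = 7  (check: 577·(-4) + 331·7 = 9)
  q = 8: r = 4, s = 3 − 8·(-4) = 35, t = -5 − 8·7 = -61  (check: 577·35 + 331·(-61) = 4)
  q = 2: r = 1, s = -4 − 2·35 = -74, t = 7 − 2·(-61) = 129  (check: 577·(-74) + 331·129 = 1)
The row with r = 1 (the gcd) gives the Bezout coefficients s = -74, t = 129.
Result: 577 · (-74) + 331 · (129) = 1.

gcd(577, 331) = 1; s = -74, t = 129 (check: 577·(-74) + 331·129 = 1).


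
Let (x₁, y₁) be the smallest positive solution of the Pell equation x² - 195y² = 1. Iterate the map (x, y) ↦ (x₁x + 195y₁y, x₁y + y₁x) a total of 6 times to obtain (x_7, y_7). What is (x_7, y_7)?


Step 1: Find the fundamental solution (x₁, y₁) of x² - 195y² = 1.
  Expand √195 as a continued fraction. a₀ = ⌊√195⌋ = 13; iterate m_{k+1} = d_k·a_k − m_k, d_{k+1} = (195 − m_{k+1}²)/d_k, a_{k+1} = ⌊(a₀ + m_{k+1})/d_{k+1}⌋ (starting m₀ = 0, d₀ = 1), with convergents p_k = a_k·p_{k-1} + p_{k-2}, q_k = a_k·q_{k-1} + q_{k-2} (p₋₁ = 1, q₋₁ = 0):
  k = 0: a₀ = 13; p₀/q₀ = 13/1; p₀² − 195·q₀² = 169 − 195 = -26.
  k = 1: m = 13, d = 26, a = ⌊(13 + 13)/26⌋ = 1; p/q = (1·13 + 1)/(1·1 + 0) = 14/1; p² − 195·q² = 196 − 195 = 1.
  The first convergent with p² − 195·q² = 1 gives the fundamental solution (x₁, y₁) = (14, 1).
Step 2: Apply the recurrence (x_{n+1}, y_{n+1}) = (x₁x_n + 195y₁y_n, x₁y_n + y₁x_n) repeatedly.
  From (x_1, y_1) = (14, 1): x_2 = 14·14 + 195·1·1 = 391; y_2 = 14·1 + 1·14 = 28.
  From (x_2, y_2) = (391, 28): x_3 = 14·391 + 195·1·28 = 10934; y_3 = 14·28 + 1·391 = 783.
  From (x_3, y_3) = (10934, 783): x_4 = 14·10934 + 195·1·783 = 305761; y_4 = 14·783 + 1·10934 = 21896.
  From (x_4, y_4) = (305761, 21896): x_5 = 14·305761 + 195·1·21896 = 8550374; y_5 = 14·21896 + 1·305761 = 612305.
  From (x_5, y_5) = (8550374, 612305): x_6 = 14·8550374 + 195·1·612305 = 239104711; y_6 = 14·612305 + 1·8550374 = 17122644.
  From (x_6, y_6) = (239104711, 17122644): x_7 = 14·239104711 + 195·1·17122644 = 6686381534; y_7 = 14·17122644 + 1·239104711 = 478821727.
Step 3: Verify x_7² - 195·y_7² = 44707698018216193156 - 44707698018216193155 = 1 (should be 1). ✓

(x_1, y_1) = (14, 1); (x_7, y_7) = (6686381534, 478821727).


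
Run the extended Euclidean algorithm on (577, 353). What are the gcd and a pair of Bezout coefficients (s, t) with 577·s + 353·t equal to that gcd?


Euclidean algorithm on (577, 353) — divide until remainder is 0:
  577 = 1 · 353 + 224
  353 = 1 · 224 + 129
  224 = 1 · 129 + 95
  129 = 1 · 95 + 34
  95 = 2 · 34 + 27
  34 = 1 · 27 + 7
  27 = 3 · 7 + 6
  7 = 1 · 6 + 1
  6 = 6 · 1 + 0
gcd(577, 353) = 1.
Track Bezout coefficients alongside the remainders: start with r₀ = 577 = a·1 + b·0 (s = 1, t = 0) and r₁ = 353 = a·0 + b·1 (s = 0, t = 1); each new remainder r_{k+1} = r_{k-1} − q_k·r_k inherits s_{k+1} = s_{k-1} − q_k·s_k, t_{k+1} = t_{k-1} − q_k·t_k, so r_k = a·s_k + b·t_k at every step:
  q = 1: r = 224, s = 1 − 1·0 = 1, t = 0 − 1·1 = -1  (check: 577·1 + 353·(-1) = 224)
  q = 1: r = 129, s = 0 − 1·1 = -1, t = 1 − 1·(-1) = 2  (check: 577·(-1) + 353·2 = 129)
  q = 1: r = 95, s = 1 − 1·(-1) = 2, t = -1 − 1·2 = -3  (check: 577·2 + 353·(-3) = 95)
  q = 1: r = 34, s = -1 − 1·2 = -3, t = 2 − 1·(-3) = 5  (check: 577·(-3) + 353·5 = 34)
  q = 2: r = 27, s = 2 − 2·(-3) = 8, t = -3 − 2·5 = -13  (check: 577·8 + 353·(-13) = 27)
  q = 1: r = 7, s = -3 − 1·8 = -11, t = 5 − 1·(-13) = 18  (check: 577·(-11) + 353·18 = 7)
  q = 3: r = 6, s = 8 − 3·(-11) = 41, t = -13 − 3·18 = -67  (check: 577·41 + 353·(-67) = 6)
  q = 1: r = 1, s = -11 − 1·41 = -52, t = 18 − 1·(-67) = 85  (check: 577·(-52) + 353·85 = 1)
The row with r = 1 (the gcd) gives the Bezout coefficients s = -52, t = 85.
Result: 577 · (-52) + 353 · (85) = 1.

gcd(577, 353) = 1; s = -52, t = 85 (check: 577·(-52) + 353·85 = 1).


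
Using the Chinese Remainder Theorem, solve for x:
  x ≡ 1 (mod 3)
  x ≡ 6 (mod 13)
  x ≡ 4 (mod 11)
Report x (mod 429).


Moduli 3, 13, 11 are pairwise coprime; by CRT there is a unique solution modulo M = 3 · 13 · 11 = 429.
Solve pairwise, accumulating the modulus:
  Start with x ≡ 1 (mod 3).
  Combine with x ≡ 6 (mod 13): since gcd(3, 13) = 1, we get a unique residue mod 39.
    Write x = 1 + 3·t and substitute into x ≡ 6 (mod 13): 3·t ≡ 6 − 1 = 5 (mod 13).
    The inverse of 3 mod 13 is 9 (since 3·9 = 27 = 2·13 + 1), so t ≡ 9·5 = 45 ≡ 6 (mod 13).
    Then x = 1 + 3·6 = 19, valid modulo lcm(3, 13) = 39: x ≡ 19 (mod 39).
  Combine with x ≡ 4 (mod 11): since gcd(39, 11) = 1, we get a unique residue mod 429.
    Write x = 19 + 39·t and substitute into x ≡ 4 (mod 11): 39·t ≡ 4 − 19 = -15 (mod 11).
    Reduce coefficients mod 11: 6·t ≡ 7 (mod 11).
    The inverse of 6 mod 11 is 2 (since 6·2 = 12 = 1·11 + 1), so t ≡ 2·7 = 14 ≡ 3 (mod 11).
    Then x = 19 + 39·3 = 136, valid modulo lcm(39, 11) = 429: x ≡ 136 (mod 429).
Verify: 136 mod 3 = 1 ✓, 136 mod 13 = 6 ✓, 136 mod 11 = 4 ✓.

x ≡ 136 (mod 429).
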